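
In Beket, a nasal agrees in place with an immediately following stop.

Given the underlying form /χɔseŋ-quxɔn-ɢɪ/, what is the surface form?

/ŋ/ is a voiced velar nasal. The following trigger /q/ is uvular, so /ŋ/ must become uvular as well.
The voiced uvular nasal is [ɴ], so /ŋ/ → [ɴ].
The same rule applies at the second boundary: /n/ → [ɴ] next to /ɢ/.

[χɔseɴquxɔɴɢɪ]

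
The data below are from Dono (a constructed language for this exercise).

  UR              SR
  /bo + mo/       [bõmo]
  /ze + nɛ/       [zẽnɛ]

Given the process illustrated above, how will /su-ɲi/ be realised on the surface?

[sũɲi]

The data show regressive nasality assimilation (vowel nasalisation): /o/ → [õ] before /m/; /e/ → [ẽ] before /n/ — a vowel is nasalised by an immediately following nasal consonant.
/u/ sits next to the nasal /ɲ/ and is therefore nasalised to [ũ].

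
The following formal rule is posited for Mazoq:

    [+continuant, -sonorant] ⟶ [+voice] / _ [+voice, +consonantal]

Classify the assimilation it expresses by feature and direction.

regressive voicing assimilation

The target ([+continuant, -sonorant], fricatives) acquires [+voice] next to a voiced consonant ([+voice, +consonantal]) — it takes on the voicing of its neighbour, so the feature that spreads is voicing.
Since the environment is written after the underscore, the trigger follows the target; the direction is regressive.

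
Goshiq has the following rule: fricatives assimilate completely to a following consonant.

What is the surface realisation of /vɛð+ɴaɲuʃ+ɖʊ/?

[vɛɴɴaɲuɖɖʊ]

/ð/ is the segment targeted by the rule; it sits immediately before /ɴ/, so it assimilates completely and surfaces as [ɴ].
At the second juncture, /ʃ/ likewise becomes [ɖ] adjacent to /ɖ/.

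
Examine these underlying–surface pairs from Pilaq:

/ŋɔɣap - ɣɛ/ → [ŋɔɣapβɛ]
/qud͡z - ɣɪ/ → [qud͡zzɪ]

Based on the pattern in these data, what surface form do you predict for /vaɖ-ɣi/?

[vaɖʐi]

The data show progressive place assimilation: /ɣ/ → [β] after /p/; /ɣ/ → [z] after /d͡z/. In each pair only place changes, matching the preceding consonant, while manner and voice stay constant.
The rule targets /ɣ/ (voiced velar fricative), which sits after the trigger /ɖ/ (retroflex).
Changing only its place to retroflex gives [ʐ] — the voiced retroflex fricative.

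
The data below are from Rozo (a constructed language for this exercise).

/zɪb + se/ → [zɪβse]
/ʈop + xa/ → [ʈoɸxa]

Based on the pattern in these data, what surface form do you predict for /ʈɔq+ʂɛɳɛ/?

The data show regressive manner assimilation: /b/ → [β] before /s/; /p/ → [ɸ] before /x/. In each pair only manner changes, matching the following consonant, while place and voice stay constant.
The rule targets /q/ (voiceless uvular stop), which sits before the trigger /ʂ/ (fricative).
The voiceless uvular fricative is [χ], so /q/ → [χ].

[ʈɔχʂɛɳɛ]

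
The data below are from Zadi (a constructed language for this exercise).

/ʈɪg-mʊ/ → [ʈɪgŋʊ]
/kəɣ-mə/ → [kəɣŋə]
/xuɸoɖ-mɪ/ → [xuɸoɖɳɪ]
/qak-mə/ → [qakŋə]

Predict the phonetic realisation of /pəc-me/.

[pəcɲe]

The data show progressive place assimilation: /m/ → [ŋ] after /g/; /m/ → [ŋ] after /ɣ/; /m/ → [ɳ] after /ɖ/; /m/ → [ŋ] after /k/. In each pair only place changes, matching the preceding consonant, while manner and voice stay constant.
/m/ is a voiced bilabial nasal. The preceding trigger /c/ is palatal, so /m/ must become palatal as well.
The voiced palatal nasal is [ɲ], so /m/ → [ɲ].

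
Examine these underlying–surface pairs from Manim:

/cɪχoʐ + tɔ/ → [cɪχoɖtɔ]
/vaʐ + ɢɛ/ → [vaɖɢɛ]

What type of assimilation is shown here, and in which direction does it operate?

regressive manner assimilation

Underlying /ʐ/ is realised as [ɖ] next to /t/; /t/ itself does not change.
/ʐ/ is a fricative while /t/ is a stop; the output [ɖ] is a stop, matching the trigger — so the feature that spreads is manner.
Place and voice are unchanged, so the assimilation is partial, not total.
Checking the remaining alternation: /ʐ/ → [ɖ] before /ɢ/ (fricative → stop, matching a stop) — only manner changes, and always toward the following segment.
Since the segment that changes precedes the conditioning segment, the assimilation is regressive.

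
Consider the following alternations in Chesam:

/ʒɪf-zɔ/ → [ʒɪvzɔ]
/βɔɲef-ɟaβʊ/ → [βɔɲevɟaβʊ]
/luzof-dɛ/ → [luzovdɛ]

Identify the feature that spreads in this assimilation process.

Comparing underlying and surface forms, /f/ → [v] is the alternation; the neighbouring /z/ is constant.
/f/ is voiceless while /z/ is voiced; the output [v] is voiced, matching the trigger — so the feature that spreads is voicing.
The same holds elsewhere in the data: /f/ → [v] before /ɟ/ (voiceless → voiced, matching voiced); /f/ → [v] before /d/ (voiceless → voiced, matching voiced) — only voicing changes, and always toward the following segment.

voicing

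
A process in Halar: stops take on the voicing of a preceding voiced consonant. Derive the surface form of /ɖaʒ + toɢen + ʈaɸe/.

/t/ is a voiceless alveolar stop. The preceding trigger /ʒ/ is voiced, so /t/ must become voiced as well.
Changing only its voicing to voiced gives [d] — the voiced alveolar stop.
At the second juncture, /ʈ/ likewise becomes [ɖ] adjacent to /n/.

[ɖaʒdoɢenɖaɸe]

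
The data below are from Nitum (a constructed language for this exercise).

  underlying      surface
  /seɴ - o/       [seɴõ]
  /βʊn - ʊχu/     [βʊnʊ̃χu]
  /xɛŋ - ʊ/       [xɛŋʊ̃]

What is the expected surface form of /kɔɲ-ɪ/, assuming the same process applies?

[kɔɲɪ̃]

The data show progressive nasality assimilation (vowel nasalisation): /o/ → [õ] after /ɴ/; /ʊ/ → [ʊ̃] after /n/; /ʊ/ → [ʊ̃] after /ŋ/ — a vowel is nasalised by an immediately preceding nasal consonant.
The vowel /ɪ/ is adjacent to the preceding nasal /ɲ/, so it acquires [+nasal] and surfaces as [ɪ̃].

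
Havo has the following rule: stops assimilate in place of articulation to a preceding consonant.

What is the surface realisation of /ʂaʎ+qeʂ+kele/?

[ʂaʎceʂʈele]

/q/ is a voiceless uvular stop. The preceding trigger /ʎ/ is palatal, so /q/ must become palatal as well.
The voiceless palatal stop is [c], so /q/ → [c].
The same rule applies at the second boundary: /k/ → [ʈ] next to /ʂ/.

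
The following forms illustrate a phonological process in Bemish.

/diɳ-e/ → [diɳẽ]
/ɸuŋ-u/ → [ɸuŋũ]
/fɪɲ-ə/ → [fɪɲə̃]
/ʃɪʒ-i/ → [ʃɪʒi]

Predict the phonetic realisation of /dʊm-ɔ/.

The data show progressive nasality assimilation (vowel nasalisation): /e/ → [ẽ] after /ɳ/; /u/ → [ũ] after /ŋ/; /ə/ → [ə̃] after /ɲ/ — a vowel is nasalised by an immediately preceding nasal consonant.
No change occurs in [ʃɪʒi] because the vowel at the boundary is adjacent to an oral consonant, not a nasal (/i/ next to /ʒ/).
/ɔ/ sits next to the nasal /m/ and is therefore nasalised to [ɔ̃].

[dʊmɔ̃]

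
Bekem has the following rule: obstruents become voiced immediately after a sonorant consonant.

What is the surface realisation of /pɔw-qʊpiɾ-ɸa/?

[pɔwɢʊpiɾβa]

The rule targets /q/ (voiceless uvular stop), which sits after the trigger /w/ (voiced).
Changing only its voicing to voiced gives [ɢ] — the voiced uvular stop.
The same rule applies at the second boundary: /ɸ/ → [β] next to /ɾ/.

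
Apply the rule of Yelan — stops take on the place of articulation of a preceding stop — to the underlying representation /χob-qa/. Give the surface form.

[χobpa]

/q/ is a voiceless uvular stop. The preceding trigger /b/ is bilabial, so /q/ must become bilabial as well.
A voiceless bilabial stop is [p], so the surface segment is [p].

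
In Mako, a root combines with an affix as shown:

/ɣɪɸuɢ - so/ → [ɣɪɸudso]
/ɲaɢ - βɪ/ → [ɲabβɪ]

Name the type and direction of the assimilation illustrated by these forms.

regressive place assimilation

Comparing underlying and surface forms, /ɢ/ → [d] is the alternation; the neighbouring /s/ is constant.
The change uvular → alveolar matches the place of the following /s/, identifying this as place assimilation.
Manner and voice are unchanged, so the assimilation is partial, not total.
The same holds elsewhere in the data: /ɢ/ → [b] before /β/ (uvular → bilabial, matching bilabial) — only place changes, and always toward the following segment.
The trigger is the following segment, so the direction is regressive (anticipatory).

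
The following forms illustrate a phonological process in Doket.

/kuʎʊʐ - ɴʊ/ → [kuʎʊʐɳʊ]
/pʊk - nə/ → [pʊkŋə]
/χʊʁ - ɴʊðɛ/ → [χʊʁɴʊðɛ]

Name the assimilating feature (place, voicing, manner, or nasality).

place

The segment that alternates is /ɴ/, which surfaces as [ɳ] when adjacent to /ʐ/.
/ɴ/ is uvular while /ʐ/ is retroflex; the output [ɳ] is retroflex, matching the trigger — so the feature that spreads is place.
The other alternating form patterns the same way: /n/ → [ŋ] after /k/ (alveolar → velar, matching velar) — only place changes, and always toward the preceding segment.
Nothing changes in [χʊʁɴʊðɛ]: there the adjacent consonants already agree in place (/ɴ/ and /ʁ/ are both uvular), so this form is consistent with the same rule.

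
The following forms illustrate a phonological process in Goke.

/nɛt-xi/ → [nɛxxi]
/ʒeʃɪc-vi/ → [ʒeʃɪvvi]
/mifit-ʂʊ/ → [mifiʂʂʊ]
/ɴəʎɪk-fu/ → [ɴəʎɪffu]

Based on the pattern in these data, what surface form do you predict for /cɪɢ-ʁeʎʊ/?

[cɪʁʁeʎʊ]

The data show regressive total assimilation (/t/ → [x] before /x/; /c/ → [v] before /v/; /t/ → [ʂ] before /ʂ/; /k/ → [f] before /f/): in every case the target segment becomes identical to its following neighbour, copying more than a single feature.
/ɢ/ is the segment targeted by the rule; it sits immediately before /ʁ/, so it assimilates completely and surfaces as [ʁ].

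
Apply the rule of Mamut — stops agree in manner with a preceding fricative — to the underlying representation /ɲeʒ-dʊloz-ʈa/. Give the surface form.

[ɲeʒzʊlozʂa]

/d/ is a voiced alveolar stop. The preceding trigger /ʒ/ is a fricative, so /d/ must become a fricative as well.
Changing only its manner to fricative gives [z] — the voiced alveolar fricative.
The same rule applies at the second boundary: /ʈ/ → [ʂ] next to /z/.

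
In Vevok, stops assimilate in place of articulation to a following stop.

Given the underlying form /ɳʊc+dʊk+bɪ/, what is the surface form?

[ɳʊtdʊpbɪ]

/c/ is a voiceless palatal stop. The following trigger /d/ is alveolar, so /c/ must become alveolar as well.
A voiceless alveolar stop is [t], so the surface segment is [t].
At the second juncture, /k/ likewise becomes [p] adjacent to /b/.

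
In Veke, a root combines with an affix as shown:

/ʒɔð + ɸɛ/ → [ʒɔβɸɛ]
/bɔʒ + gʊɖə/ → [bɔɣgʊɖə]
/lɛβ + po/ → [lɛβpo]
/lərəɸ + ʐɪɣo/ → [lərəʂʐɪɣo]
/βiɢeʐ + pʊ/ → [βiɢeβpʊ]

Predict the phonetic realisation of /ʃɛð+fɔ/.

[ʃɛvfɔ]

The data show regressive place assimilation: /ð/ → [β] before /ɸ/; /ʒ/ → [ɣ] before /g/; /ɸ/ → [ʂ] before /ʐ/; /ʐ/ → [β] before /p/. In each pair only place changes, matching the following consonant, while manner and voice stay constant.
No alternation appears in [lɛβpo]: there the adjacent consonants already agree in place (/β/ and /p/ are both bilabial), so this form is consistent with the same rule.
/ð/ is a voiced dental fricative. The following trigger /f/ is labiodental, so /ð/ must become labiodental as well.
A voiced labiodental fricative is [v], so the surface segment is [v].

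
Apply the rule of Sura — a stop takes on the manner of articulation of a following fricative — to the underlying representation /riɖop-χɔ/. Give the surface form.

[riɖoɸχɔ]

The rule targets /p/ (voiceless bilabial stop), which sits before the trigger /χ/ (fricative).
The voiceless bilabial fricative is [ɸ], so /p/ → [ɸ].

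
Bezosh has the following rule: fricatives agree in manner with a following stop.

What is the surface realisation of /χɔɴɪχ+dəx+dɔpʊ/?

[χɔɴɪqdəkdɔpʊ]

The rule targets /χ/ (voiceless uvular fricative), which sits before the trigger /d/ (stop).
Changing only its manner to stop gives [q] — the voiceless uvular stop.
The same rule applies at the second boundary: /x/ → [k] next to /d/.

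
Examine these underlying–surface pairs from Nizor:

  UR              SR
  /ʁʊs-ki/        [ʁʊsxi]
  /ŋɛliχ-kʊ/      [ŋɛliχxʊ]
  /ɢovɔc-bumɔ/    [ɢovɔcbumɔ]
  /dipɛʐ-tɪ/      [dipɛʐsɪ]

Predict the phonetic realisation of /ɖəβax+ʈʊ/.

[ɖəβaxʂʊ]

The data show progressive manner assimilation: /k/ → [x] after /s/; /k/ → [x] after /χ/; /t/ → [s] after /ʐ/. In each pair only manner changes, matching the preceding consonant, while place and voice stay constant.
Nothing changes in [ɢovɔcbumɔ]: there the adjacent consonants already agree in manner (/b/ and /c/ are both stops), so this form is consistent with the same rule.
/ʈ/ is a voiceless retroflex stop. The preceding trigger /x/ is a fricative, so /ʈ/ must become a fricative as well.
The voiceless retroflex fricative is [ʂ], so /ʈ/ → [ʂ].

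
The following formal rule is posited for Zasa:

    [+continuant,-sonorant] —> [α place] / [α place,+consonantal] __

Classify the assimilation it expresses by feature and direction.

The shared variable α links the value of the place features (abbreviated [place]) on the target to the same value on the neighbouring segment, so place is the feature that assimilates.
The conditioning segment sits to the left of the focus bar, meaning the trigger precedes the segment that changes — progressive assimilation.

progressive place assimilation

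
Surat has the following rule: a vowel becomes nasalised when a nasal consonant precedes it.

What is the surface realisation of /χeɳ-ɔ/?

/ɔ/ sits next to the nasal /ɳ/ and is therefore nasalised to [ɔ̃].

[χeɳɔ̃]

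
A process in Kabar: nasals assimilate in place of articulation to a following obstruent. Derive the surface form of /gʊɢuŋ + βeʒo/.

/ŋ/ is a voiced velar nasal. The following trigger /β/ is bilabial, so /ŋ/ must become bilabial as well.
The voiced bilabial nasal is [m], so /ŋ/ → [m].

[gʊɢumβeʒo]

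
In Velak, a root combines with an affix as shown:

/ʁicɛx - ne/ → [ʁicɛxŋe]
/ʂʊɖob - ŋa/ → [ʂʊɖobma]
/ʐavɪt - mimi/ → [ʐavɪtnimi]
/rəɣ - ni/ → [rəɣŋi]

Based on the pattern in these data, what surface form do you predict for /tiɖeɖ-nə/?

The data show progressive place assimilation: /n/ → [ŋ] after /x/; /ŋ/ → [m] after /b/; /m/ → [n] after /t/; /n/ → [ŋ] after /ɣ/. In each pair only place changes, matching the preceding consonant, while manner and voice stay constant.
/n/ is a voiced alveolar nasal. The preceding trigger /ɖ/ is retroflex, so /n/ must become retroflex as well.
A voiced retroflex nasal is [ɳ], so the surface segment is [ɳ].

[tiɖeɖɳə]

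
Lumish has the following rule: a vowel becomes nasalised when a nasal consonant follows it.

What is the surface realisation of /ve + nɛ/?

The vowel /e/ is adjacent to the following nasal /n/, so it acquires [+nasal] and surfaces as [ẽ].

[vẽnɛ]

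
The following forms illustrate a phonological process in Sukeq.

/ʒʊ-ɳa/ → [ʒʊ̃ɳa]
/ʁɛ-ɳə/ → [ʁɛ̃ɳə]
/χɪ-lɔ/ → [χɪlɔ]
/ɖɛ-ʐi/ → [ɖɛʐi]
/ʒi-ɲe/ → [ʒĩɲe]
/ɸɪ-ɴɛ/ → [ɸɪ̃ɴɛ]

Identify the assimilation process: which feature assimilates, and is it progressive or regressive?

The vowel /ʊ/ surfaces as nasalised [ʊ̃] next to the following nasal /ɳ/ — it has acquired the [+nasal] feature of its neighbour.
Likewise in the remaining data: /ɛ/ → [ɛ̃] before /ɳ/; /i/ → [ĩ] before /ɲ/; /ɪ/ → [ɪ̃] before /ɴ/ — each time a vowel is nasalised next to a following nasal.
No change occurs in [χɪlɔ], [ɖɛʐi] because the vowel at the boundary is adjacent to an oral consonant, not a nasal (/ɪ/ next to /l/; /ɛ/ next to /ʐ/).
Because the conditioning nasal is to the right of the vowel that changes, the process is regressive (anticipatory).

regressive nasality assimilation (vowel nasalisation)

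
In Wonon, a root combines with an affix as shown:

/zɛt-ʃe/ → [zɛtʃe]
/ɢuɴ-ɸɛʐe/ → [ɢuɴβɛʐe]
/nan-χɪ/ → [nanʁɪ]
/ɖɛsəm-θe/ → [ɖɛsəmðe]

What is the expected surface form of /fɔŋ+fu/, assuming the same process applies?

The data show progressive voicing assimilation: /ɸ/ → [β] after /ɴ/; /χ/ → [ʁ] after /n/; /θ/ → [ð] after /m/. In each pair only voicing changes, matching the preceding consonant, while place and manner stay constant.
Nothing changes in [zɛtʃe]: there the adjacent consonants already agree in voicing (/ʃ/ and /t/ are both voiceless), so this form is consistent with the same rule.
The rule targets /f/ (voiceless labiodental fricative), which sits after the trigger /ŋ/ (voiced).
A voiced labiodental fricative is [v], so the surface segment is [v].

[fɔŋvu]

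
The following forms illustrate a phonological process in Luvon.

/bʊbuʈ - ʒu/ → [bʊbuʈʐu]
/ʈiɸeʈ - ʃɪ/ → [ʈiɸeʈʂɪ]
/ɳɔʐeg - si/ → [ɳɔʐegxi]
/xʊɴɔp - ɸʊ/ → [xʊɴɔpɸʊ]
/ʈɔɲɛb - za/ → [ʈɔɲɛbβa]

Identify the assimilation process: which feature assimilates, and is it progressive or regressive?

Underlying /ʒ/ is realised as [ʐ] next to /ʈ/; /ʈ/ itself does not change.
The change postalveolar → retroflex matches the place of the preceding /ʈ/, identifying this as place assimilation.
Manner and voice are unchanged, so the assimilation is partial, not total.
The other alternating forms pattern the same way: /ʃ/ → [ʂ] after /ʈ/ (postalveolar → retroflex, matching retroflex); /s/ → [x] after /g/ (alveolar → velar, matching velar); /z/ → [β] after /b/ (alveolar → bilabial, matching bilabial) — only place changes, and always toward the preceding segment.
Nothing changes in [xʊɴɔpɸʊ]: there the adjacent consonants already agree in place (/ɸ/ and /p/ are both bilabial), so this form is consistent with the same rule.
The trigger is the preceding segment, so the direction is progressive (perseverative).

progressive place assimilation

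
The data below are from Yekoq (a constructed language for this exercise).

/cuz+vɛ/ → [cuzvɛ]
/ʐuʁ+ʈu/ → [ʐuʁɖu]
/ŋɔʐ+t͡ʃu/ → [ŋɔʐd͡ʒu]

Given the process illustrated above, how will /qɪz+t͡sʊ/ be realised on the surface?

[qɪzd͡zʊ]

The data show progressive voicing assimilation: /ʈ/ → [ɖ] after /ʁ/; /t͡ʃ/ → [d͡ʒ] after /ʐ/. In each pair only voicing changes, matching the preceding consonant, while place and manner stay constant.
Nothing changes in [cuzvɛ]: there the adjacent consonants already agree in voicing (/v/ and /z/ are both voiced), so this form is consistent with the same rule.
/t͡s/ is a voiceless alveolar affricate. The preceding trigger /z/ is voiced, so /t͡s/ must become voiced as well.
The voiced alveolar affricate is [d͡z], so /t͡s/ → [d͡z].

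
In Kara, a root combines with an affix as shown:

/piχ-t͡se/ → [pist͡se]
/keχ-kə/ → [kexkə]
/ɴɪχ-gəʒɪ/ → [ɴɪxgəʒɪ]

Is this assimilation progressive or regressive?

regressive

Underlying /χ/ is realised as [s] next to /t͡s/; /t͡s/ itself does not change.
/χ/ is uvular while /t͡s/ is alveolar; the output [s] is alveolar, matching the trigger — so the feature that spreads is place.
The same holds elsewhere in the data: /χ/ → [x] before /k/ (uvular → velar, matching velar); /χ/ → [x] before /g/ (uvular → velar, matching velar) — only place changes, and always toward the following segment.
Since the segment that changes precedes the conditioning segment, the assimilation is regressive.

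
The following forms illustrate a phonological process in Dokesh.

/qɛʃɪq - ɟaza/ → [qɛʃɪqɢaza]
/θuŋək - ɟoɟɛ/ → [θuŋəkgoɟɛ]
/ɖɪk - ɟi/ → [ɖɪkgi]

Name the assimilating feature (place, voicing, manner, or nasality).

place

Underlying /ɟ/ is realised as [ɢ] next to /q/; /q/ itself does not change.
The change palatal → uvular matches the place of the preceding /q/, identifying this as place assimilation.
The other alternating form patterns the same way: /ɟ/ → [g] after /k/ (palatal → velar, matching velar) — only place changes, and always toward the preceding segment.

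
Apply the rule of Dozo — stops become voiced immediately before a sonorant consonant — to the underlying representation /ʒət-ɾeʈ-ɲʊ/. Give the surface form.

[ʒədɾeɖɲʊ]

/t/ is a voiceless alveolar stop. The following trigger /ɾ/ is voiced, so /t/ must become voiced as well.
The voiced alveolar stop is [d], so /t/ → [d].
The same rule applies at the second boundary: /ʈ/ → [ɖ] next to /ɲ/.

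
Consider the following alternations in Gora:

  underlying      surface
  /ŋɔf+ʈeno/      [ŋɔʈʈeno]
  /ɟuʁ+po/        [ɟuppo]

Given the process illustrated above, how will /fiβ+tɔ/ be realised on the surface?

[fittɔ]

The data show regressive total assimilation (/f/ → [ʈ] before /ʈ/; /ʁ/ → [p] before /p/): in every case the target segment becomes identical to its following neighbour, copying more than a single feature.
/β/ is the segment targeted by the rule; it sits immediately before /t/, so it assimilates completely and surfaces as [t].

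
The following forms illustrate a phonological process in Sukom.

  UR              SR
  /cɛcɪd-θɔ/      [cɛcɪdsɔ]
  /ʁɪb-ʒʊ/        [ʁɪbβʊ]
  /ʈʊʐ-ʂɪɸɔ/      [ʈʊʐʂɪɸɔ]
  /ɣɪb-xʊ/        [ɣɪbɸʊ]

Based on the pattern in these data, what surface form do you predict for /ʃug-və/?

The data show progressive place assimilation: /θ/ → [s] after /d/; /ʒ/ → [β] after /b/; /x/ → [ɸ] after /b/. In each pair only place changes, matching the preceding consonant, while manner and voice stay constant.
No alternation appears in [ʈʊʐʂɪɸɔ]: there the adjacent consonants already agree in place (/ʂ/ and /ʐ/ are both retroflex), so this form is consistent with the same rule.
The rule targets /v/ (voiced labiodental fricative), which sits after the trigger /g/ (velar).
Changing only its place to velar gives [ɣ] — the voiced velar fricative.

[ʃugɣə]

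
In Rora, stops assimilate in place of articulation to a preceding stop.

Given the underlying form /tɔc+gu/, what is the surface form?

[tɔcɟu]

/g/ is a voiced velar stop. The preceding trigger /c/ is palatal, so /g/ must become palatal as well.
The voiced palatal stop is [ɟ], so /g/ → [ɟ].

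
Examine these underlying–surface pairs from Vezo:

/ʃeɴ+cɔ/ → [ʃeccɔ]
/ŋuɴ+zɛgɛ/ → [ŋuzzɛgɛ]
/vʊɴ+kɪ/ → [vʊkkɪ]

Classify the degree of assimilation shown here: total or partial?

total assimilation

The segment that alternates is /ɴ/, which surfaces as [c] when adjacent to /c/.
The output [c] is identical to the trigger /c/ — every feature (place, manner, voicing) has been copied — so this is total assimilation.
The other forms behave the same way: /ɴ/ → [z] before /z/; /ɴ/ → [k] before /k/ — in each case the output is a copy of the following consonant.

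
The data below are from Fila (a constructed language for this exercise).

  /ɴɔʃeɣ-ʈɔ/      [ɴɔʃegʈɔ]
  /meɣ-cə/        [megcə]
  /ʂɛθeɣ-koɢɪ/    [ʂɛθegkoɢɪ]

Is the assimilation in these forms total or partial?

partial assimilation

The segment that alternates is /ɣ/, which surfaces as [g] when adjacent to /ʈ/.
/ɣ/ is a fricative while /ʈ/ is a stop; the output [g] is a stop, matching the trigger — so the feature that spreads is manner.
Place and voice are unchanged, so the assimilation is partial, not total.
The other alternating forms pattern the same way: /ɣ/ → [g] before /c/ (fricative → stop, matching a stop); /ɣ/ → [g] before /k/ (fricative → stop, matching a stop) — only manner changes, and always toward the following segment.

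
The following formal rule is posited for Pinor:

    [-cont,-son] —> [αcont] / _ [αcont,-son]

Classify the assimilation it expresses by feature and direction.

The rule copies [cont] (continuancy) from the environment onto the target stops; since [±cont] encodes the stop/fricative manner contrast, the assimilating dimension is manner.
The conditioning segment sits to the right of the focus bar, meaning the trigger follows the segment that changes — regressive assimilation.

regressive manner assimilation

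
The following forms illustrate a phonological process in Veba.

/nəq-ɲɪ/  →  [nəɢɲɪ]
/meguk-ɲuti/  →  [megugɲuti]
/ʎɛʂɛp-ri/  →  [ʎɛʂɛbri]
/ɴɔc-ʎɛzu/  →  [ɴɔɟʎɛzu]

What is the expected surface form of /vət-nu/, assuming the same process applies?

The data show regressive voicing assimilation: /q/ → [ɢ] before /ɲ/; /k/ → [g] before /ɲ/; /p/ → [b] before /r/; /c/ → [ɟ] before /ʎ/. In each pair only voicing changes, matching the following consonant, while place and manner stay constant.
/t/ is a voiceless alveolar stop. The following trigger /n/ is voiced, so /t/ must become voiced as well.
A voiced alveolar stop is [d], so the surface segment is [d].

[vədnu]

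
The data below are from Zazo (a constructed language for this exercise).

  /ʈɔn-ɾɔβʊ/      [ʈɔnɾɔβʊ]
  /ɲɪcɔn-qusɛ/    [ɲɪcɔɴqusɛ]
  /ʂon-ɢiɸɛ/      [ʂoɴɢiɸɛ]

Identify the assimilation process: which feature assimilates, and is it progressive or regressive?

regressive place assimilation

Comparing underlying and surface forms, /n/ → [ɴ] is the alternation; the neighbouring /q/ is constant.
/n/ is alveolar while /q/ is uvular; the output [ɴ] is uvular, matching the trigger — so the feature that spreads is place.
Manner and voice are unchanged, so the assimilation is partial, not total.
The other alternating form patterns the same way: /n/ → [ɴ] before /ɢ/ (alveolar → uvular, matching uvular) — only place changes, and always toward the following segment.
No alternation appears in [ʈɔnɾɔβʊ]: there the adjacent consonants already agree in place (/n/ and /ɾ/ are both alveolar), so this form is consistent with the same rule.
The trigger is the following segment, so the direction is regressive (anticipatory).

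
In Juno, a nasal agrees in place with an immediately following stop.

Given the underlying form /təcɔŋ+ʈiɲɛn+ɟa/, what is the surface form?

[təcɔɳʈiɲɛɲɟa]

/ŋ/ is a voiced velar nasal. The following trigger /ʈ/ is retroflex, so /ŋ/ must become retroflex as well.
A voiced retroflex nasal is [ɳ], so the surface segment is [ɳ].
At the second juncture, /n/ likewise becomes [ɲ] adjacent to /ɟ/.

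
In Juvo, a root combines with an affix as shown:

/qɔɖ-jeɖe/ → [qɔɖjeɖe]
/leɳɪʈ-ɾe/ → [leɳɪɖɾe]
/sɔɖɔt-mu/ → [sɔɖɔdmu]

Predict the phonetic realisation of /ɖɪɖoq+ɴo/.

[ɖɪɖoɢɴo]

The data show regressive voicing assimilation: /ʈ/ → [ɖ] before /ɾ/; /t/ → [d] before /m/. In each pair only voicing changes, matching the following consonant, while place and manner stay constant.
Nothing changes in [qɔɖjeɖe]: there the adjacent consonants already agree in voicing (/ɖ/ and /j/ are both voiced), so this form is consistent with the same rule.
The rule targets /q/ (voiceless uvular stop), which sits before the trigger /ɴ/ (voiced).
The voiced uvular stop is [ɢ], so /q/ → [ɢ].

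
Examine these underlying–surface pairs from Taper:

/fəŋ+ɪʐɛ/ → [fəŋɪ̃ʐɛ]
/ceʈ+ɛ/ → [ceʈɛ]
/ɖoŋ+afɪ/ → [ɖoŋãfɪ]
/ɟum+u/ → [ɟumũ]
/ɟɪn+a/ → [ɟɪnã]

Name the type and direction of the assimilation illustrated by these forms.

progressive nasality assimilation (vowel nasalisation)

The vowel /ɪ/ surfaces as nasalised [ɪ̃] next to the preceding nasal /ŋ/ — it has acquired the [+nasal] feature of its neighbour.
Likewise in the remaining data: /a/ → [ã] after /ŋ/; /u/ → [ũ] after /m/; /a/ → [ã] after /n/ — each time a vowel is nasalised next to a preceding nasal.
No change occurs in [ceʈɛ] because the vowel at the boundary is adjacent to an oral consonant, not a nasal (/ɛ/ next to /ʈ/).
Because the conditioning nasal is to the left of the vowel that changes, the process is progressive (perseverative).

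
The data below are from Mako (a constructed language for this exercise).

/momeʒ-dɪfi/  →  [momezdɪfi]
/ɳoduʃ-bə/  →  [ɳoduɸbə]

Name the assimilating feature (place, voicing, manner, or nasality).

place

Comparing underlying and surface forms, /ʒ/ → [z] is the alternation; the neighbouring /d/ is constant.
/ʒ/ is postalveolar while /d/ is alveolar; the output [z] is alveolar, matching the trigger — so the feature that spreads is place.
The other alternating form patterns the same way: /ʃ/ → [ɸ] before /b/ (postalveolar → bilabial, matching bilabial) — only place changes, and always toward the following segment.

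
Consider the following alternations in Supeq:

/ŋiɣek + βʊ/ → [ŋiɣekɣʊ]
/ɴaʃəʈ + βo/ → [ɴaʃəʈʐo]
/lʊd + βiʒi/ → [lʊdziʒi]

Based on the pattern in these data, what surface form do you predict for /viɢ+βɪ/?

The data show progressive place assimilation: /β/ → [ɣ] after /k/; /β/ → [ʐ] after /ʈ/; /β/ → [z] after /d/. In each pair only place changes, matching the preceding consonant, while manner and voice stay constant.
The rule targets /β/ (voiced bilabial fricative), which sits after the trigger /ɢ/ (uvular).
A voiced uvular fricative is [ʁ], so the surface segment is [ʁ].

[viɢʁɪ]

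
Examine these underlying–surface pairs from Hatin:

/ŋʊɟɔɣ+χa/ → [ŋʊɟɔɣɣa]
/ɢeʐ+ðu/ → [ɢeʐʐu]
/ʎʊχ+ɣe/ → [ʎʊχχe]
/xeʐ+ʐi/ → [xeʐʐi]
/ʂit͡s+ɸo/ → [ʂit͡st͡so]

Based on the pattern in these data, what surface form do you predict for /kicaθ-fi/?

[kicaθθi]

The data show progressive total assimilation (/χ/ → [ɣ] after /ɣ/; /ð/ → [ʐ] after /ʐ/; /ɣ/ → [χ] after /χ/; /ɸ/ → [t͡s] after /t͡s/): in every case the target segment becomes identical to its preceding neighbour, copying more than a single feature.
In [xeʐʐi] the two consonants at the boundary are already identical (/ʐ/ + /ʐ/), so the rule applies vacuously and nothing changes.
/f/ is the segment targeted by the rule; it sits immediately after /θ/, so it assimilates completely and surfaces as [θ].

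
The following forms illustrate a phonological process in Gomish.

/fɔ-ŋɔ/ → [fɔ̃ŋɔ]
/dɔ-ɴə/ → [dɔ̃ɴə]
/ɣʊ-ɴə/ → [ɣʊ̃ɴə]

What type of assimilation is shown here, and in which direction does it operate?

regressive nasality assimilation (vowel nasalisation)

The vowel /ɔ/ surfaces as nasalised [ɔ̃] next to the following nasal /ŋ/ — it has acquired the [+nasal] feature of its neighbour.
The other forms show the same pattern: /ɔ/ → [ɔ̃] before /ɴ/; /ʊ/ → [ʊ̃] before /ɴ/ — each time a vowel is nasalised next to a following nasal.
Because the conditioning nasal is to the right of the vowel that changes, the process is regressive (anticipatory).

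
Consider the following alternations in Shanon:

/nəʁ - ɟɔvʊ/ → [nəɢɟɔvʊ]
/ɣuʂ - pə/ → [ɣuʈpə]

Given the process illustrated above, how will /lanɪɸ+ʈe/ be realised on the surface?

The data show regressive manner assimilation: /ʁ/ → [ɢ] before /ɟ/; /ʂ/ → [ʈ] before /p/. In each pair only manner changes, matching the following consonant, while place and voice stay constant.
/ɸ/ is a voiceless bilabial fricative. The following trigger /ʈ/ is a stop, so /ɸ/ must become a stop as well.
A voiceless bilabial stop is [p], so the surface segment is [p].

[lanɪpʈe]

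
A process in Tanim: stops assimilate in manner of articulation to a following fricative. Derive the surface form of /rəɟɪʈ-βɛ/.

[rəɟɪʂβɛ]

The rule targets /ʈ/ (voiceless retroflex stop), which sits before the trigger /β/ (fricative).
Changing only its manner to fricative gives [ʂ] — the voiceless retroflex fricative.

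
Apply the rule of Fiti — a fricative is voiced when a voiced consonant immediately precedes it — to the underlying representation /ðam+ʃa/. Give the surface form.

The rule targets /ʃ/ (voiceless postalveolar fricative), which sits after the trigger /m/ (voiced).
Changing only its voicing to voiced gives [ʒ] — the voiced postalveolar fricative.

[ðamʒa]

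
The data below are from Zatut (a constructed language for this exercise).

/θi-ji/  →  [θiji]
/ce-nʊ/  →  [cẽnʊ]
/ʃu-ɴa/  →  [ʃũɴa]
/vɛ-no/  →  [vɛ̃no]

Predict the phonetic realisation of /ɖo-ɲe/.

[ɖõɲe]

The data show regressive nasality assimilation (vowel nasalisation): /e/ → [ẽ] before /n/; /u/ → [ũ] before /ɴ/; /ɛ/ → [ɛ̃] before /n/ — a vowel is nasalised by an immediately following nasal consonant.
No change occurs in [θiji] because the vowel at the boundary is adjacent to an oral consonant, not a nasal (/i/ next to /j/).
The vowel /o/ is adjacent to the following nasal /ɲ/, so it acquires [+nasal] and surfaces as [õ].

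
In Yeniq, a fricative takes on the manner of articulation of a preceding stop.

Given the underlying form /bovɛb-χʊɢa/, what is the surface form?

[bovɛbqʊɢa]

The rule targets /χ/ (voiceless uvular fricative), which sits after the trigger /b/ (stop).
Changing only its manner to stop gives [q] — the voiceless uvular stop.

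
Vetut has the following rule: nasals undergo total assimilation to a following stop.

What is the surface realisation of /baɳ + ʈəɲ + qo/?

[baʈʈəqqo]

/ɳ/ is the segment targeted by the rule; it sits immediately before /ʈ/, so it assimilates completely and surfaces as [ʈ].
At the second juncture, /ɲ/ likewise becomes [q] adjacent to /q/.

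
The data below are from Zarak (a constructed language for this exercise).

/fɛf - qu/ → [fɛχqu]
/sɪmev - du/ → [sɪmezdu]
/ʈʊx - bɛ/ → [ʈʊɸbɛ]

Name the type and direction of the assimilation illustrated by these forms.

Comparing underlying and surface forms, /f/ → [χ] is the alternation; the neighbouring /q/ is constant.
The change labiodental → uvular matches the place of the following /q/, identifying this as place assimilation.
Manner and voice are unchanged, so the assimilation is partial, not total.
Checking the remaining alternations: /v/ → [z] before /d/ (labiodental → alveolar, matching alveolar); /x/ → [ɸ] before /b/ (velar → bilabial, matching bilabial) — only place changes, and always toward the following segment.
The trigger is the following segment, so the direction is regressive (anticipatory).

regressive place assimilation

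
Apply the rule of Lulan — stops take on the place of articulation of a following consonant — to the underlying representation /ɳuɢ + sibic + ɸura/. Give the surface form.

The rule targets /ɢ/ (voiced uvular stop), which sits before the trigger /s/ (alveolar).
A voiced alveolar stop is [d], so the surface segment is [d].
The same rule applies at the second boundary: /c/ → [p] next to /ɸ/.

[ɳudsibipɸura]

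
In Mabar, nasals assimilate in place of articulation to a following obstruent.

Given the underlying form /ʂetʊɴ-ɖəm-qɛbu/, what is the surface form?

/ɴ/ is a voiced uvular nasal. The following trigger /ɖ/ is retroflex, so /ɴ/ must become retroflex as well.
The voiced retroflex nasal is [ɳ], so /ɴ/ → [ɳ].
At the second juncture, /m/ likewise becomes [ɴ] adjacent to /q/.

[ʂetʊɳɖəɴqɛbu]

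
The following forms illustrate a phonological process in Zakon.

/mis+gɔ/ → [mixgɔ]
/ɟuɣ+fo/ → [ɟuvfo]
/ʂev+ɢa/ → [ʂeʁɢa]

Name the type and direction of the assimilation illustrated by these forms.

Underlying /s/ is realised as [x] next to /g/; /g/ itself does not change.
/s/ is alveolar while /g/ is velar; the output [x] is velar, matching the trigger — so the feature that spreads is place.
Manner and voice are unchanged, so the assimilation is partial, not total.
The other alternating forms pattern the same way: /ɣ/ → [v] before /f/ (velar → labiodental, matching labiodental); /v/ → [ʁ] before /ɢ/ (labiodental → uvular, matching uvular) — only place changes, and always toward the following segment.
The trigger is the following segment, so the direction is regressive (anticipatory).

regressive place assimilation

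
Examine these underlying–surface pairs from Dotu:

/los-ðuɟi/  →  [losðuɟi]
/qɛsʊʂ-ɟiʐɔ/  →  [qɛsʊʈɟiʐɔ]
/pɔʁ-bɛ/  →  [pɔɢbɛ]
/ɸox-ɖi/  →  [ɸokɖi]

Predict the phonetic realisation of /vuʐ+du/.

The data show regressive manner assimilation: /ʂ/ → [ʈ] before /ɟ/; /ʁ/ → [ɢ] before /b/; /x/ → [k] before /ɖ/. In each pair only manner changes, matching the following consonant, while place and voice stay constant.
No alternation appears in [losðuɟi]: there the adjacent consonants already agree in manner (/s/ and /ð/ are both fricatives), so this form is consistent with the same rule.
The rule targets /ʐ/ (voiced retroflex fricative), which sits before the trigger /d/ (stop).
A voiced retroflex stop is [ɖ], so the surface segment is [ɖ].

[vuɖdu]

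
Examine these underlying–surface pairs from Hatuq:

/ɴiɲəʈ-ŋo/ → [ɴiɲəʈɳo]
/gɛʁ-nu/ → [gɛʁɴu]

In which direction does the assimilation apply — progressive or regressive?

progressive

The segment that alternates is /ŋ/, which surfaces as [ɳ] when adjacent to /ʈ/.
The change velar → retroflex matches the place of the preceding /ʈ/, identifying this as place assimilation.
The same holds elsewhere in the data: /n/ → [ɴ] after /ʁ/ (alveolar → uvular, matching uvular) — only place changes, and always toward the preceding segment.
The trigger is the preceding segment, so the direction is progressive (perseverative).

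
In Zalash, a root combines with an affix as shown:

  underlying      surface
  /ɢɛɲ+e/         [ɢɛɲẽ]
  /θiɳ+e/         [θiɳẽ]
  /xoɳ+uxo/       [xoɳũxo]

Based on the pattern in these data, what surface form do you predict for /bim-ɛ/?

[bimɛ̃]

The data show progressive nasality assimilation (vowel nasalisation): /e/ → [ẽ] after /ɲ/; /e/ → [ẽ] after /ɳ/; /u/ → [ũ] after /ɳ/ — a vowel is nasalised by an immediately preceding nasal consonant.
The vowel /ɛ/ is adjacent to the preceding nasal /m/, so it acquires [+nasal] and surfaces as [ɛ̃].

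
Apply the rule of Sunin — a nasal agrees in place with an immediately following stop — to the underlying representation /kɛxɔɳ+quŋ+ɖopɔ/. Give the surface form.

[kɛxɔɴquɳɖopɔ]

The rule targets /ɳ/ (voiced retroflex nasal), which sits before the trigger /q/ (uvular).
A voiced uvular nasal is [ɴ], so the surface segment is [ɴ].
At the second juncture, /ŋ/ likewise becomes [ɳ] adjacent to /ɖ/.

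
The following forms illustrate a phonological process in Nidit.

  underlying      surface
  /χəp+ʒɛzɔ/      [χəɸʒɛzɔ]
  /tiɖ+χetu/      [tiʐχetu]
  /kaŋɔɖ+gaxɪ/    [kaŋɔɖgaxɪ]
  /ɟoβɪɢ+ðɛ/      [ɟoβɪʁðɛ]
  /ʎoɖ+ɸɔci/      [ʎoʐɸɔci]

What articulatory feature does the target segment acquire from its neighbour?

The segment that alternates is /p/, which surfaces as [ɸ] when adjacent to /ʒ/.
The change stop → fricative matches the manner of the following /ʒ/, identifying this as manner assimilation.
Checking the remaining alternations: /ɖ/ → [ʐ] before /χ/ (stop → fricative, matching a fricative); /ɢ/ → [ʁ] before /ð/ (stop → fricative, matching a fricative); /ɖ/ → [ʐ] before /ɸ/ (stop → fricative, matching a fricative) — only manner changes, and always toward the following segment.
No alternation appears in [kaŋɔɖgaxɪ]: there the adjacent consonants already agree in manner (/ɖ/ and /g/ are both stops), so this form is consistent with the same rule.

manner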